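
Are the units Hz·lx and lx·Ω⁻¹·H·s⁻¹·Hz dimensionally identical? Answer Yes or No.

Left side:
  Hz = s⁻¹.
  lx = m⁻²·cd.
  Combining: Hz·lx = s⁻¹ · (m⁻²·cd) = m⁻²·s⁻¹·cd.
Right side:
  lx = lm/m² (illuminance = luminous flux per area),
      = m⁻²·cd.
  Ω = V/A (resistance = voltage per current),
      = kg·m²·s⁻³·A⁻².
  So Ω⁻¹ = kg⁻¹·m⁻²·s³·A².
  H = Wb/A (inductance = flux per current),
      = kg·m²·s⁻²·A⁻².
  Hz = 1/s = s⁻¹ (frequency is cycles per second).
  Combining: lx·Ω⁻¹·H·s⁻¹·Hz = (m⁻²·cd) · (kg⁻¹·m⁻²·s³·A²) · (kg·m²·s⁻²·A⁻²) · s⁻¹ · s⁻¹ = m⁻²·s⁻¹·cd.
Both reduce to m⁻²·s⁻¹·cd.

Yes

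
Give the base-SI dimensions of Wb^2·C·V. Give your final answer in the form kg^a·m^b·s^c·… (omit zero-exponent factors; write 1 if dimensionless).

Wb = kg·m²·s⁻²·A⁻¹.
So Wb² = kg²·m⁴·s⁻⁴·A⁻².
C = s·A.
V = kg·m²·s⁻³·A⁻¹.
Combining: Wb²·C·V = (kg²·m⁴·s⁻⁴·A⁻²) · (s·A) · (kg·m²·s⁻³·A⁻¹) = kg³·m⁶·s⁻⁶·A⁻².

kg³·m⁶·s⁻⁶·A⁻²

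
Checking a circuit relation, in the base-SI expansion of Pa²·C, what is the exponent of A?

1

Pa = N/m² (pressure = force per area),
    = kg·m⁻¹·s⁻².
So Pa² = kg²·m⁻²·s⁻⁴.
C = A·s = s·A (charge = current × time).
Combining: Pa²·C = (kg²·m⁻²·s⁻⁴) · (s·A) = kg²·m⁻²·s⁻³·A.
The exponent of A is 1.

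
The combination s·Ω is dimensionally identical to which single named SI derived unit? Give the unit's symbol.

Ω = kg·m²·s⁻³·A⁻².
Combining: s·Ω = s · (kg·m²·s⁻³·A⁻²) = kg·m²·s⁻²·A⁻².
kg·m²·s⁻²·A⁻² is the base-SI form of the henry.

H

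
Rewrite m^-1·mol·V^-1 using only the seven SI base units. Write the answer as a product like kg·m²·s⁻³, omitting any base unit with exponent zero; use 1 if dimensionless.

V = W/A (potential = power per current),
    = kg·m²·s⁻³·A⁻¹.
So V⁻¹ = kg⁻¹·m⁻²·s³·A.
Combining: m⁻¹·mol·V⁻¹ = m⁻¹ · mol · (kg⁻¹·m⁻²·s³·A) = kg⁻¹·m⁻³·s³·A·mol.

kg⁻¹·m⁻³·s³·A·mol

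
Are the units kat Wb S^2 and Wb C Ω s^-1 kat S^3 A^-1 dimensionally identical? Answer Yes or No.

Yes

Left side:
  kat = mol/s = s⁻¹·mol (catalytic activity).
  Wb = V·s (flux: a volt is a weber per second),
      = kg·m²·s⁻²·A⁻¹.
  S = 1/Ω (conductance is reciprocal resistance),
      = kg⁻¹·m⁻²·s³·A².
  So S² = kg⁻²·m⁻⁴·s⁶·A⁴.
  Combining: kat·Wb·S² = (s⁻¹·mol) · (kg·m²·s⁻²·A⁻¹) · (kg⁻²·m⁻⁴·s⁶·A⁴) = kg⁻¹·m⁻²·s³·A³·mol.
Right side:
  Wb = kg·m²·s⁻²·A⁻¹.
  C = s·A.
  Ω = kg·m²·s⁻³·A⁻².
  kat = s⁻¹·mol.
  S = kg⁻¹·m⁻²·s³·A².
  So S³ = kg⁻³·m⁻⁶·s⁹·A⁶.
  Combining: Wb·C·Ω·s⁻¹·kat·S³·A⁻¹ = (kg·m²·s⁻²·A⁻¹) · (s·A) · (kg·m²·s⁻³·A⁻²) · s⁻¹ · (s⁻¹·mol) · (kg⁻³·m⁻⁶·s⁹·A⁶) · A⁻¹ = kg⁻¹·m⁻²·s³·A³·mol.
Both reduce to kg⁻¹·m⁻²·s³·A³·mol.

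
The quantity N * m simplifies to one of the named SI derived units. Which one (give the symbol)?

N = kg·m·s⁻².
Combining: N·m = (kg·m·s⁻²) · m = kg·m²·s⁻².
kg·m²·s⁻² is the base-SI form of the joule.

J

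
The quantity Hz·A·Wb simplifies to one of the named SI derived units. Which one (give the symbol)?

W

Hz = 1/s = s⁻¹ (frequency is cycles per second).
Wb = V·s (flux: a volt is a weber per second),
    = kg·m²·s⁻²·A⁻¹.
Combining: Hz·A·Wb = s⁻¹ · A · (kg·m²·s⁻²·A⁻¹) = kg·m²·s⁻³.
kg·m²·s⁻³ is the base-SI form of the watt.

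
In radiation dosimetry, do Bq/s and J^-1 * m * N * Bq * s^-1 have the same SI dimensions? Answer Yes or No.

Yes

Left side:
  Bq = 1/s = s⁻¹ (activity is decays per second).
  Combining: s⁻¹·Bq = s⁻¹ · s⁻¹ = s⁻².
Right side:
  J = kg·m²·s⁻².
  So J⁻¹ = kg⁻¹·m⁻²·s².
  N = kg·m·s⁻².
  Bq = s⁻¹.
  Combining: J⁻¹·m·N·Bq·s⁻¹ = (kg⁻¹·m⁻²·s²) · m · (kg·m·s⁻²) · s⁻¹ · s⁻¹ = s⁻².
Both reduce to s⁻².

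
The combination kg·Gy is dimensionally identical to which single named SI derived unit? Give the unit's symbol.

Gy = m²·s⁻².
Combining: kg·Gy = kg · (m²·s⁻²) = kg·m²·s⁻².
kg·m²·s⁻² is the base-SI form of the joule.

J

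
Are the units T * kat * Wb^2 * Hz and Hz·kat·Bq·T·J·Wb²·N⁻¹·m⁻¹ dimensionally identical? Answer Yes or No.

No

Left side:
  T = kg·s⁻²·A⁻¹.
  kat = s⁻¹·mol.
  Wb = kg·m²·s⁻²·A⁻¹.
  So Wb² = kg²·m⁴·s⁻⁴·A⁻².
  Hz = s⁻¹.
  Combining: T·kat·Wb²·Hz = (kg·s⁻²·A⁻¹) · (s⁻¹·mol) · (kg²·m⁴·s⁻⁴·A⁻²) · s⁻¹ = kg³·m⁴·s⁻⁸·A⁻³·mol.
Right side:
  Hz = s⁻¹.
  kat = s⁻¹·mol.
  Bq = s⁻¹.
  T = kg·s⁻²·A⁻¹.
  J = kg·m²·s⁻².
  Wb = kg·m²·s⁻²·A⁻¹.
  So Wb² = kg²·m⁴·s⁻⁴·A⁻².
  N = kg·m·s⁻².
  So N⁻¹ = kg⁻¹·m⁻¹·s².
  Combining: Hz·kat·Bq·T·J·Wb²·N⁻¹·m⁻¹ = s⁻¹ · (s⁻¹·mol) · s⁻¹ · (kg·s⁻²·A⁻¹) · (kg·m²·s⁻²) · (kg²·m⁴·s⁻⁴·A⁻²) · (kg⁻¹·m⁻¹·s²) · m⁻¹ = kg³·m⁴·s⁻⁹·A⁻³·mol.
Left is kg³·m⁴·s⁻⁸·A⁻³·mol; right is kg³·m⁴·s⁻⁹·A⁻³·mol — different.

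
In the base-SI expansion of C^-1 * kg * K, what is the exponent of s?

C = s·A.
So C⁻¹ = s⁻¹·A⁻¹.
Combining: C⁻¹·kg·K = (s⁻¹·A⁻¹) · kg · K = kg·s⁻¹·A⁻¹·K.
The exponent of s is -1.

-1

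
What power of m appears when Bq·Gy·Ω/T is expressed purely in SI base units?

4

Bq = 1/s = s⁻¹ (activity is decays per second).
T = Wb/m² (flux density = flux per area),
    = kg·s⁻²·A⁻¹.
So T⁻¹ = kg⁻¹·s²·A.
Gy = J/kg (absorbed dose = energy per mass),
    = m²·s⁻².
Ω = V/A (resistance = voltage per current),
    = kg·m²·s⁻³·A⁻².
Combining: Bq·T⁻¹·Gy·Ω = s⁻¹ · (kg⁻¹·s²·A) · (m²·s⁻²) · (kg·m²·s⁻³·A⁻²) = m⁴·s⁻⁴·A⁻¹.
The exponent of m is 4.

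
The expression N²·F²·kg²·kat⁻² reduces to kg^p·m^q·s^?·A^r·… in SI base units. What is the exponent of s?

N = kg·m·s⁻².
So N² = kg²·m²·s⁻⁴.
F = kg⁻¹·m⁻²·s⁴·A².
So F² = kg⁻²·m⁻⁴·s⁸·A⁴.
kat = s⁻¹·mol.
So kat⁻² = s²·mol⁻².
Combining: N²·F²·kg²·kat⁻² = (kg²·m²·s⁻⁴) · (kg⁻²·m⁻⁴·s⁸·A⁴) · kg² · (s²·mol⁻²) = kg²·m⁻²·s⁶·A⁴·mol⁻².
The exponent of s is 6.

6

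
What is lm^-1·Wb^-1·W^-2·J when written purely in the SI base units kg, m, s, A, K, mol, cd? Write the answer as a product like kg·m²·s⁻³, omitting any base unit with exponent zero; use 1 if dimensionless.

kg⁻²·m⁻⁴·s⁶·A·cd⁻¹

lm = cd.
So lm⁻¹ = cd⁻¹.
Wb = kg·m²·s⁻²·A⁻¹.
So Wb⁻¹ = kg⁻¹·m⁻²·s²·A.
W = kg·m²·s⁻³.
So W⁻² = kg⁻²·m⁻⁴·s⁶.
J = kg·m²·s⁻².
Combining: lm⁻¹·Wb⁻¹·W⁻²·J = cd⁻¹ · (kg⁻¹·m⁻²·s²·A) · (kg⁻²·m⁻⁴·s⁶) · (kg·m²·s⁻²) = kg⁻²·m⁻⁴·s⁶·A·cd⁻¹.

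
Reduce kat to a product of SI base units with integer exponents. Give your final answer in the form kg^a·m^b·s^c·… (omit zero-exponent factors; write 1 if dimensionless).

s⁻¹·mol

kat = mol/s = s⁻¹·mol (catalytic activity).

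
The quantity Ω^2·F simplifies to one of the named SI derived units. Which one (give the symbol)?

H

Ω = V/A (resistance = voltage per current),
    = kg·m²·s⁻³·A⁻².
So Ω² = kg²·m⁴·s⁻⁶·A⁻⁴.
F = C/V (capacitance = charge per voltage),
    = A·s/(kg·m²·s⁻³·A⁻¹) (substituting C and V),
    = kg⁻¹·m⁻²·s⁴·A².
Combining: Ω²·F = (kg²·m⁴·s⁻⁶·A⁻⁴) · (kg⁻¹·m⁻²·s⁴·A²) = kg·m²·s⁻²·A⁻².
kg·m²·s⁻²·A⁻² is the base-SI form of the henry.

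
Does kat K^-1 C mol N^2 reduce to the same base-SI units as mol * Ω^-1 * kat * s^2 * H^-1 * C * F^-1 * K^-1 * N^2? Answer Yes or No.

Left side:
  kat = mol/s = s⁻¹·mol (catalytic activity).
  C = A·s = s·A (charge = current × time).
  N = kg·m/s² = kg·m·s⁻² (force = mass × acceleration).
  So N² = kg²·m²·s⁻⁴.
  Combining: kat·K⁻¹·C·mol·N² = (s⁻¹·mol) · K⁻¹ · (s·A) · mol · (kg²·m²·s⁻⁴) = kg²·m²·s⁻⁴·A·K⁻¹·mol².
Right side:
  Ω = kg·m²·s⁻³·A⁻².
  So Ω⁻¹ = kg⁻¹·m⁻²·s³·A².
  kat = s⁻¹·mol.
  H = kg·m²·s⁻²·A⁻².
  So H⁻¹ = kg⁻¹·m⁻²·s²·A².
  C = s·A.
  F = kg⁻¹·m⁻²·s⁴·A².
  So F⁻¹ = kg·m²·s⁻⁴·A⁻².
  N = kg·m·s⁻².
  So N² = kg²·m²·s⁻⁴.
  Combining: mol·Ω⁻¹·kat·s²·H⁻¹·C·F⁻¹·K⁻¹·N² = mol · (kg⁻¹·m⁻²·s³·A²) · (s⁻¹·mol) · s² · (kg⁻¹·m⁻²·s²·A²) · (s·A) · (kg·m²·s⁻⁴·A⁻²) · K⁻¹ · (kg²·m²·s⁻⁴) = kg·s⁻¹·A³·K⁻¹·mol².
Left is kg²·m²·s⁻⁴·A·K⁻¹·mol²; right is kg·s⁻¹·A³·K⁻¹·mol² — different.

No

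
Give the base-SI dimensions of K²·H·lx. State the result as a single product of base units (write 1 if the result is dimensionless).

H = kg·m²·s⁻²·A⁻².
lx = m⁻²·cd.
Combining: K²·H·lx = K² · (kg·m²·s⁻²·A⁻²) · (m⁻²·cd) = kg·s⁻²·A⁻²·K²·cd.

kg·s⁻²·A⁻²·K²·cd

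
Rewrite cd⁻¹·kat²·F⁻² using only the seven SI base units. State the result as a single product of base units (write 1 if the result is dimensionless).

kat = s⁻¹·mol.
So kat² = s⁻²·mol².
F = kg⁻¹·m⁻²·s⁴·A².
So F⁻² = kg²·m⁴·s⁻⁸·A⁻⁴.
Combining: cd⁻¹·kat²·F⁻² = cd⁻¹ · (s⁻²·mol²) · (kg²·m⁴·s⁻⁸·A⁻⁴) = kg²·m⁴·s⁻¹⁰·A⁻⁴·mol²·cd⁻¹.

kg²·m⁴·s⁻¹⁰·A⁻⁴·mol²·cd⁻¹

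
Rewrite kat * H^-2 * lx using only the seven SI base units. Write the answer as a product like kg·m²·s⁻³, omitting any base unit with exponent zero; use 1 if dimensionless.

kg⁻²·m⁻⁶·s³·A⁴·mol·cd

kat = mol/s = s⁻¹·mol (catalytic activity).
H = Wb/A (inductance = flux per current),
    = kg·m²·s⁻²·A⁻².
So H⁻² = kg⁻²·m⁻⁴·s⁴·A⁴.
lx = lm/m² (illuminance = luminous flux per area),
    = m⁻²·cd.
Combining: kat·H⁻²·lx = (s⁻¹·mol) · (kg⁻²·m⁻⁴·s⁴·A⁴) · (m⁻²·cd) = kg⁻²·m⁻⁶·s³·A⁴·mol·cd.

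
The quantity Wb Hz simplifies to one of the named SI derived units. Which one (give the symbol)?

V

Wb = kg·m²·s⁻²·A⁻¹.
Hz = s⁻¹.
Combining: Wb·Hz = (kg·m²·s⁻²·A⁻¹) · s⁻¹ = kg·m²·s⁻³·A⁻¹.
kg·m²·s⁻³·A⁻¹ is the base-SI form of the volt.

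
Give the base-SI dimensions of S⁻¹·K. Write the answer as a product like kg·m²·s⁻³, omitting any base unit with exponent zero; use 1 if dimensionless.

S = 1/Ω (conductance is reciprocal resistance),
    = kg⁻¹·m⁻²·s³·A².
So S⁻¹ = kg·m²·s⁻³·A⁻².
Combining: S⁻¹·K = (kg·m²·s⁻³·A⁻²) · K = kg·m²·s⁻³·A⁻²·K.

kg·m²·s⁻³·A⁻²·K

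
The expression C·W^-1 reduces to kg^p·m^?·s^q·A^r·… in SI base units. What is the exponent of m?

C = A·s = s·A (charge = current × time).
W = J/s (power = energy per time),
    = kg·m²·s⁻³.
So W⁻¹ = kg⁻¹·m⁻²·s³.
Combining: C·W⁻¹ = (s·A) · (kg⁻¹·m⁻²·s³) = kg⁻¹·m⁻²·s⁴·A.
The exponent of m is -2.

-2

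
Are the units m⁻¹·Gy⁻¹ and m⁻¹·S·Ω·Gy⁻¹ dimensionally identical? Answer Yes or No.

Left side:
  Gy = J/kg (absorbed dose = energy per mass),
      = m²·s⁻².
  So Gy⁻¹ = m⁻²·s².
  Combining: m⁻¹·Gy⁻¹ = m⁻¹ · (m⁻²·s²) = m⁻³·s².
Right side:
  S = kg⁻¹·m⁻²·s³·A².
  Ω = kg·m²·s⁻³·A⁻².
  Gy = m²·s⁻².
  So Gy⁻¹ = m⁻²·s².
  Combining: m⁻¹·S·Ω·Gy⁻¹ = m⁻¹ · (kg⁻¹·m⁻²·s³·A²) · (kg·m²·s⁻³·A⁻²) · (m⁻²·s²) = m⁻³·s².
Both reduce to m⁻³·s².

Yes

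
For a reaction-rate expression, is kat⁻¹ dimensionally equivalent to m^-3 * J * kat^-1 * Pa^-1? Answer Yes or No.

Left side:
  kat = mol/s = s⁻¹·mol (catalytic activity).
  So kat⁻¹ = s·mol⁻¹.
Right side:
  J = N·m (work = force × distance),
      = kg·m²·s⁻².
  kat = mol/s = s⁻¹·mol (catalytic activity).
  So kat⁻¹ = s·mol⁻¹.
  Pa = N/m² (pressure = force per area),
      = kg·m⁻¹·s⁻².
  So Pa⁻¹ = kg⁻¹·m·s².
  Combining: m⁻³·J·kat⁻¹·Pa⁻¹ = m⁻³ · (kg·m²·s⁻²) · (s·mol⁻¹) · (kg⁻¹·m·s²) = s·mol⁻¹.
Both reduce to s·mol⁻¹.

Yes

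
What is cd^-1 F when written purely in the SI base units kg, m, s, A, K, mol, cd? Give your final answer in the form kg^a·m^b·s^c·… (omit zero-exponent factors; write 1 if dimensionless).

F = kg⁻¹·m⁻²·s⁴·A².
Combining: cd⁻¹·F = cd⁻¹ · (kg⁻¹·m⁻²·s⁴·A²) = kg⁻¹·m⁻²·s⁴·A²·cd⁻¹.

kg⁻¹·m⁻²·s⁴·A²·cd⁻¹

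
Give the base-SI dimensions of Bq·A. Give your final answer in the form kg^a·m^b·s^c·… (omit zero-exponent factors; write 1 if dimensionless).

Bq = 1/s = s⁻¹ (activity is decays per second).
Combining: Bq·A = s⁻¹ · A = s⁻¹·A.

s⁻¹·A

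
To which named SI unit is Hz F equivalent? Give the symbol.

S

Hz = s⁻¹.
F = kg⁻¹·m⁻²·s⁴·A².
Combining: Hz·F = s⁻¹ · (kg⁻¹·m⁻²·s⁴·A²) = kg⁻¹·m⁻²·s³·A².
kg⁻¹·m⁻²·s³·A² is the base-SI form of the siemens.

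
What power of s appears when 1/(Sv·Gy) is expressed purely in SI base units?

4

Sv = m²·s⁻².
So Sv⁻¹ = m⁻²·s².
Gy = m²·s⁻².
So Gy⁻¹ = m⁻²·s².
Combining: Sv⁻¹·Gy⁻¹ = (m⁻²·s²) · (m⁻²·s²) = m⁻⁴·s⁴.
The exponent of s is 4.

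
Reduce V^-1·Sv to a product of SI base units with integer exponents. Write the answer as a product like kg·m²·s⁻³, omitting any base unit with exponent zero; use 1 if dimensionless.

kg⁻¹·s·A

V = W/A (potential = power per current),
    = kg·m²·s⁻³·A⁻¹.
So V⁻¹ = kg⁻¹·m⁻²·s³·A.
Sv = J/kg (equivalent dose = energy per mass),
    = m²·s⁻².
Combining: V⁻¹·Sv = (kg⁻¹·m⁻²·s³·A) · (m²·s⁻²) = kg⁻¹·s·A.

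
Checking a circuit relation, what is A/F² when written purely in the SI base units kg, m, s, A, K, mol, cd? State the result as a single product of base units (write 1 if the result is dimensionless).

kg²·m⁴·s⁻⁸·A⁻³

F = kg⁻¹·m⁻²·s⁴·A².
So F⁻² = kg²·m⁴·s⁻⁸·A⁻⁴.
Combining: A·F⁻² = A · (kg²·m⁴·s⁻⁸·A⁻⁴) = kg²·m⁴·s⁻⁸·A⁻³.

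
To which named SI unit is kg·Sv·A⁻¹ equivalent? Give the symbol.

Sv = m²·s⁻².
Combining: kg·Sv·A⁻¹ = kg · (m²·s⁻²) · A⁻¹ = kg·m²·s⁻²·A⁻¹.
kg·m²·s⁻²·A⁻¹ is the base-SI form of the weber.

Wb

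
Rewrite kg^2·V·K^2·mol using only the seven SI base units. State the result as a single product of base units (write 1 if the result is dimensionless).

V = W/A (potential = power per current),
    = kg·m²·s⁻³·A⁻¹.
Combining: kg²·V·K²·mol = kg² · (kg·m²·s⁻³·A⁻¹) · K² · mol = kg³·m²·s⁻³·A⁻¹·K²·mol.

kg³·m²·s⁻³·A⁻¹·K²·mol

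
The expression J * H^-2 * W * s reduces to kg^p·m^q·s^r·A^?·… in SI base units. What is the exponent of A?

4

J = N·m (work = force × distance),
    = kg·m²·s⁻².
H = Wb/A (inductance = flux per current),
    = kg·m²·s⁻²·A⁻².
So H⁻² = kg⁻²·m⁻⁴·s⁴·A⁴.
W = J/s (power = energy per time),
    = kg·m²·s⁻³.
Combining: J·H⁻²·W·s = (kg·m²·s⁻²) · (kg⁻²·m⁻⁴·s⁴·A⁴) · (kg·m²·s⁻³) · s = A⁴.
The exponent of A is 4.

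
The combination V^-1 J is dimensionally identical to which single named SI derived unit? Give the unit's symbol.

V = W/A (potential = power per current),
    = kg·m²·s⁻³·A⁻¹.
So V⁻¹ = kg⁻¹·m⁻²·s³·A.
J = N·m (work = force × distance),
    = kg·m²·s⁻².
Combining: V⁻¹·J = (kg⁻¹·m⁻²·s³·A) · (kg·m²·s⁻²) = s·A.
s·A is the base-SI form of the coulomb.

C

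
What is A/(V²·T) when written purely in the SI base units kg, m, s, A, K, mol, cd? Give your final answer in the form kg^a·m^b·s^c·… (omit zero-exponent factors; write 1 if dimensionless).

V = kg·m²·s⁻³·A⁻¹.
So V⁻² = kg⁻²·m⁻⁴·s⁶·A².
T = kg·s⁻²·A⁻¹.
So T⁻¹ = kg⁻¹·s²·A.
Combining: A·V⁻²·T⁻¹ = A · (kg⁻²·m⁻⁴·s⁶·A²) · (kg⁻¹·s²·A) = kg⁻³·m⁻⁴·s⁸·A⁴.

kg⁻³·m⁻⁴·s⁸·A⁴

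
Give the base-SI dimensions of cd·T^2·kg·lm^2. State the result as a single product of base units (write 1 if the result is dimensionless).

kg³·s⁻⁴·A⁻²·cd³

T = Wb/m² (flux density = flux per area),
    = kg·s⁻²·A⁻¹.
So T² = kg²·s⁻⁴·A⁻².
lm = cd·sr = cd (luminous flux; sr is dimensionless).
So lm² = cd².
Combining: cd·T²·kg·lm² = cd · (kg²·s⁻⁴·A⁻²) · kg · cd² = kg³·s⁻⁴·A⁻²·cd³.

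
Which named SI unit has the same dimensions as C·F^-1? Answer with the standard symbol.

C = A·s = s·A (charge = current × time).
F = C/V (capacitance = charge per voltage),
    = A·s/(kg·m²·s⁻³·A⁻¹) (substituting C and V),
    = kg⁻¹·m⁻²·s⁴·A².
So F⁻¹ = kg·m²·s⁻⁴·A⁻².
Combining: C·F⁻¹ = (s·A) · (kg·m²·s⁻⁴·A⁻²) = kg·m²·s⁻³·A⁻¹.
kg·m²·s⁻³·A⁻¹ is the base-SI form of the volt.

V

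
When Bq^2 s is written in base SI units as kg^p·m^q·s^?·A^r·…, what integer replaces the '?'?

Bq = s⁻¹.
So Bq² = s⁻².
Combining: Bq²·s = s⁻² · s = s⁻¹.
The exponent of s is -1.

-1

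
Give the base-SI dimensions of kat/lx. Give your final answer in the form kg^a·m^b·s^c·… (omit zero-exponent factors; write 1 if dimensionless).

m²·s⁻¹·mol·cd⁻¹

lx = m⁻²·cd.
So lx⁻¹ = m²·cd⁻¹.
kat = s⁻¹·mol.
Combining: lx⁻¹·kat = (m²·cd⁻¹) · (s⁻¹·mol) = m²·s⁻¹·mol·cd⁻¹.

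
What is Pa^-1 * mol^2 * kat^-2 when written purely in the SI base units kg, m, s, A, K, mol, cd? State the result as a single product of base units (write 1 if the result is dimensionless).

Pa = kg·m⁻¹·s⁻².
So Pa⁻¹ = kg⁻¹·m·s².
kat = s⁻¹·mol.
So kat⁻² = s²·mol⁻².
Combining: Pa⁻¹·mol²·kat⁻² = (kg⁻¹·m·s²) · mol² · (s²·mol⁻²) = kg⁻¹·m·s⁴.

kg⁻¹·m·s⁴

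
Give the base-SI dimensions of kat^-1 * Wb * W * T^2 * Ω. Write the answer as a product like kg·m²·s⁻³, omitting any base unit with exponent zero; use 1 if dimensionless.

kat = s⁻¹·mol.
So kat⁻¹ = s·mol⁻¹.
Wb = kg·m²·s⁻²·A⁻¹.
W = kg·m²·s⁻³.
T = kg·s⁻²·A⁻¹.
So T² = kg²·s⁻⁴·A⁻².
Ω = kg·m²·s⁻³·A⁻².
Combining: kat⁻¹·Wb·W·T²·Ω = (s·mol⁻¹) · (kg·m²·s⁻²·A⁻¹) · (kg·m²·s⁻³) · (kg²·s⁻⁴·A⁻²) · (kg·m²·s⁻³·A⁻²) = kg⁵·m⁶·s⁻¹¹·A⁻⁵·mol⁻¹.

kg⁵·m⁶·s⁻¹¹·A⁻⁵·mol⁻¹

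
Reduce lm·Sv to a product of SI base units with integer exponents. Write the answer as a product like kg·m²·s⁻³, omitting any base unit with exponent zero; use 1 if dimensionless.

m²·s⁻²·cd

lm = cd·sr = cd (luminous flux; sr is dimensionless).
Sv = J/kg (equivalent dose = energy per mass),
    = m²·s⁻².
Combining: lm·Sv = cd · (m²·s⁻²) = m²·s⁻²·cd.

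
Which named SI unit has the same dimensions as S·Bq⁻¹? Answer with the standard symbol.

F

S = kg⁻¹·m⁻²·s³·A².
Bq = s⁻¹.
So Bq⁻¹ = s.
Combining: S·Bq⁻¹ = (kg⁻¹·m⁻²·s³·A²) · s = kg⁻¹·m⁻²·s⁴·A².
kg⁻¹·m⁻²·s⁴·A² is the base-SI form of the farad.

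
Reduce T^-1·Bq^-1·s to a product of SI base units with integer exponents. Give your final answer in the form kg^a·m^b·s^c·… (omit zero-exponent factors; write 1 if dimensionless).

kg⁻¹·s⁴·A

T = kg·s⁻²·A⁻¹.
So T⁻¹ = kg⁻¹·s²·A.
Bq = s⁻¹.
So Bq⁻¹ = s.
Combining: T⁻¹·Bq⁻¹·s = (kg⁻¹·s²·A) · s · s = kg⁻¹·s⁴·A.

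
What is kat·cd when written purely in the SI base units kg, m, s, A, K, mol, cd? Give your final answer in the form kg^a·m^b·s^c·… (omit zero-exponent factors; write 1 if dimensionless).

s⁻¹·mol·cd

kat = mol/s = s⁻¹·mol (catalytic activity).
Combining: kat·cd = (s⁻¹·mol) · cd = s⁻¹·mol·cd.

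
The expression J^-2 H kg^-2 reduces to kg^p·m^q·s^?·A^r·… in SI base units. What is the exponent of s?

2

J = N·m (work = force × distance),
    = kg·m²·s⁻².
So J⁻² = kg⁻²·m⁻⁴·s⁴.
H = Wb/A (inductance = flux per current),
    = kg·m²·s⁻²·A⁻².
Combining: J⁻²·H·kg⁻² = (kg⁻²·m⁻⁴·s⁴) · (kg·m²·s⁻²·A⁻²) · kg⁻² = kg⁻³·m⁻²·s²·A⁻².
The exponent of s is 2.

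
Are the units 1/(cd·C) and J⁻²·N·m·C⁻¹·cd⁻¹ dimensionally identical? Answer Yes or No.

Left side:
  C = A·s = s·A (charge = current × time).
  So C⁻¹ = s⁻¹·A⁻¹.
  Combining: cd⁻¹·C⁻¹ = cd⁻¹ · (s⁻¹·A⁻¹) = s⁻¹·A⁻¹·cd⁻¹.
Right side:
  J = N·m (work = force × distance),
      = kg·m²·s⁻².
  So J⁻² = kg⁻²·m⁻⁴·s⁴.
  N = kg·m/s² = kg·m·s⁻² (force = mass × acceleration).
  C = A·s = s·A (charge = current × time).
  So C⁻¹ = s⁻¹·A⁻¹.
  Combining: J⁻²·N·m·C⁻¹·cd⁻¹ = (kg⁻²·m⁻⁴·s⁴) · (kg·m·s⁻²) · m · (s⁻¹·A⁻¹) · cd⁻¹ = kg⁻¹·m⁻²·s·A⁻¹·cd⁻¹.
Left is s⁻¹·A⁻¹·cd⁻¹; right is kg⁻¹·m⁻²·s·A⁻¹·cd⁻¹ — different.

No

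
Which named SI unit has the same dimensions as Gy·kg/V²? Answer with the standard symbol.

F

V = W/A (potential = power per current),
    = kg·m²·s⁻³·A⁻¹.
So V⁻² = kg⁻²·m⁻⁴·s⁶·A².
Gy = J/kg (absorbed dose = energy per mass),
    = m²·s⁻².
Combining: V⁻²·Gy·kg = (kg⁻²·m⁻⁴·s⁶·A²) · (m²·s⁻²) · kg = kg⁻¹·m⁻²·s⁴·A².
kg⁻¹·m⁻²·s⁴·A² is the base-SI form of the farad.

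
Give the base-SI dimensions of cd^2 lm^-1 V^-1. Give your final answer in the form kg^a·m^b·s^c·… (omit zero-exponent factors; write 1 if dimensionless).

kg⁻¹·m⁻²·s³·A·cd

lm = cd.
So lm⁻¹ = cd⁻¹.
V = kg·m²·s⁻³·A⁻¹.
So V⁻¹ = kg⁻¹·m⁻²·s³·A.
Combining: cd²·lm⁻¹·V⁻¹ = cd² · cd⁻¹ · (kg⁻¹·m⁻²·s³·A) = kg⁻¹·m⁻²·s³·A·cd.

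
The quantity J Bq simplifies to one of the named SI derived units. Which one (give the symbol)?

J = kg·m²·s⁻².
Bq = s⁻¹.
Combining: J·Bq = (kg·m²·s⁻²) · s⁻¹ = kg·m²·s⁻³.
kg·m²·s⁻³ is the base-SI form of the watt.

W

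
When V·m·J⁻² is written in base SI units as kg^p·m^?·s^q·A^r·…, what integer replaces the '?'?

-1

V = W/A (potential = power per current),
    = kg·m²·s⁻³·A⁻¹.
J = N·m (work = force × distance),
    = kg·m²·s⁻².
So J⁻² = kg⁻²·m⁻⁴·s⁴.
Combining: V·m·J⁻² = (kg·m²·s⁻³·A⁻¹) · m · (kg⁻²·m⁻⁴·s⁴) = kg⁻¹·m⁻¹·s·A⁻¹.
The exponent of m is -1.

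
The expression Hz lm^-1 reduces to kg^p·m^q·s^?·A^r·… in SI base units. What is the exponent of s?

-1

Hz = 1/s = s⁻¹ (frequency is cycles per second).
lm = cd·sr = cd (luminous flux; sr is dimensionless).
So lm⁻¹ = cd⁻¹.
Combining: Hz·lm⁻¹ = s⁻¹ · cd⁻¹ = s⁻¹·cd⁻¹.
The exponent of s is -1.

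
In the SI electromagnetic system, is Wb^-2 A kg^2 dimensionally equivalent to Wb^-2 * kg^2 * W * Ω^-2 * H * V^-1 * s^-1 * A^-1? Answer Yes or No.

No

Left side:
  Wb = V·s (flux: a volt is a weber per second),
      = kg·m²·s⁻²·A⁻¹.
  So Wb⁻² = kg⁻²·m⁻⁴·s⁴·A².
  Combining: Wb⁻²·A·kg² = (kg⁻²·m⁻⁴·s⁴·A²) · A · kg² = m⁻⁴·s⁴·A³.
Right side:
  Wb = kg·m²·s⁻²·A⁻¹.
  So Wb⁻² = kg⁻²·m⁻⁴·s⁴·A².
  W = kg·m²·s⁻³.
  Ω = kg·m²·s⁻³·A⁻².
  So Ω⁻² = kg⁻²·m⁻⁴·s⁶·A⁴.
  H = kg·m²·s⁻²·A⁻².
  V = kg·m²·s⁻³·A⁻¹.
  So V⁻¹ = kg⁻¹·m⁻²·s³·A.
  Combining: Wb⁻²·kg²·W·Ω⁻²·H·V⁻¹·s⁻¹·A⁻¹ = (kg⁻²·m⁻⁴·s⁴·A²) · kg² · (kg·m²·s⁻³) · (kg⁻²·m⁻⁴·s⁶·A⁴) · (kg·m²·s⁻²·A⁻²) · (kg⁻¹·m⁻²·s³·A) · s⁻¹ · A⁻¹ = kg⁻¹·m⁻⁶·s⁷·A⁴.
Left is m⁻⁴·s⁴·A³; right is kg⁻¹·m⁻⁶·s⁷·A⁴ — different.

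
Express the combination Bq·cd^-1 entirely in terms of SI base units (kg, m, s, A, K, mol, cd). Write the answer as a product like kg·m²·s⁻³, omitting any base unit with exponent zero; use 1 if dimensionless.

s⁻¹·cd⁻¹

Bq = 1/s = s⁻¹ (activity is decays per second).
Combining: Bq·cd⁻¹ = s⁻¹ · cd⁻¹ = s⁻¹·cd⁻¹.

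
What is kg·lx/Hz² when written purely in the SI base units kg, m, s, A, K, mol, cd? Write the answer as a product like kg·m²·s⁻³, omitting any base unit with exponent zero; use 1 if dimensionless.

Hz = 1/s = s⁻¹ (frequency is cycles per second).
So Hz⁻² = s².
lx = lm/m² (illuminance = luminous flux per area),
    = m⁻²·cd.
Combining: Hz⁻²·kg·lx = s² · kg · (m⁻²·cd) = kg·m⁻²·s²·cd.

kg·m⁻²·s²·cd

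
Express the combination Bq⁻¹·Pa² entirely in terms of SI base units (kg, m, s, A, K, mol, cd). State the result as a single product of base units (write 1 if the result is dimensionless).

kg²·m⁻²·s⁻³

Bq = 1/s = s⁻¹ (activity is decays per second).
So Bq⁻¹ = s.
Pa = N/m² (pressure = force per area),
    = kg·m⁻¹·s⁻².
So Pa² = kg²·m⁻²·s⁻⁴.
Combining: Bq⁻¹·Pa² = s · (kg²·m⁻²·s⁻⁴) = kg²·m⁻²·s⁻³.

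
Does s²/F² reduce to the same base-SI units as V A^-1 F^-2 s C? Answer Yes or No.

Left side:
  F = kg⁻¹·m⁻²·s⁴·A².
  So F⁻² = kg²·m⁴·s⁻⁸·A⁻⁴.
  Combining: F⁻²·s² = (kg²·m⁴·s⁻⁸·A⁻⁴) · s² = kg²·m⁴·s⁻⁶·A⁻⁴.
Right side:
  V = W/A (potential = power per current),
      = kg·m²·s⁻³·A⁻¹.
  F = C/V (capacitance = charge per voltage),
      = A·s/(kg·m²·s⁻³·A⁻¹) (substituting C and V),
      = kg⁻¹·m⁻²·s⁴·A².
  So F⁻² = kg²·m⁴·s⁻⁸·A⁻⁴.
  C = A·s = s·A (charge = current × time).
  Combining: V·A⁻¹·F⁻²·s·C = (kg·m²·s⁻³·A⁻¹) · A⁻¹ · (kg²·m⁴·s⁻⁸·A⁻⁴) · s · (s·A) = kg³·m⁶·s⁻⁹·A⁻⁵.
Left is kg²·m⁴·s⁻⁶·A⁻⁴; right is kg³·m⁶·s⁻⁹·A⁻⁵ — different.

No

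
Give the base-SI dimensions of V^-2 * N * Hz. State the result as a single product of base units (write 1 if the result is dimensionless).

V = W/A (potential = power per current),
    = kg·m²·s⁻³·A⁻¹.
So V⁻² = kg⁻²·m⁻⁴·s⁶·A².
N = kg·m/s² = kg·m·s⁻² (force = mass × acceleration).
Hz = 1/s = s⁻¹ (frequency is cycles per second).
Combining: V⁻²·N·Hz = (kg⁻²·m⁻⁴·s⁶·A²) · (kg·m·s⁻²) · s⁻¹ = kg⁻¹·m⁻³·s³·A².

kg⁻¹·m⁻³·s³·A²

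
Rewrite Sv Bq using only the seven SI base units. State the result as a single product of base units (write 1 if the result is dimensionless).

m²·s⁻³

Sv = m²·s⁻².
Bq = s⁻¹.
Combining: Sv·Bq = (m²·s⁻²) · s⁻¹ = m²·s⁻³.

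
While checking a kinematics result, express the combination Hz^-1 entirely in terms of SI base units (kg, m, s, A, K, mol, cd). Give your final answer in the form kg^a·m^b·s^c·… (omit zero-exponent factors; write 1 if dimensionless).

Hz = s⁻¹.
So Hz⁻¹ = s.

s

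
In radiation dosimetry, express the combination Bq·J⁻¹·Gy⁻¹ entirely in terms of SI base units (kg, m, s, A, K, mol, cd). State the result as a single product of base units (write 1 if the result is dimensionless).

kg⁻¹·m⁻⁴·s³

Bq = s⁻¹.
J = kg·m²·s⁻².
So J⁻¹ = kg⁻¹·m⁻²·s².
Gy = m²·s⁻².
So Gy⁻¹ = m⁻²·s².
Combining: Bq·J⁻¹·Gy⁻¹ = s⁻¹ · (kg⁻¹·m⁻²·s²) · (m⁻²·s²) = kg⁻¹·m⁻⁴·s³.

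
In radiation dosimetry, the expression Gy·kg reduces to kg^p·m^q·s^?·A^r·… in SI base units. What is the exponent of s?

-2

Gy = m²·s⁻².
Combining: Gy·kg = (m²·s⁻²) · kg = kg·m²·s⁻².
The exponent of s is -2.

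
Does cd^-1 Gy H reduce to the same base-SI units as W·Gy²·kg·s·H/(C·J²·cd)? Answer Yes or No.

No

Left side:
  Gy = m²·s⁻².
  H = kg·m²·s⁻²·A⁻².
  Combining: cd⁻¹·Gy·H = cd⁻¹ · (m²·s⁻²) · (kg·m²·s⁻²·A⁻²) = kg·m⁴·s⁻⁴·A⁻²·cd⁻¹.
Right side:
  W = J/s (power = energy per time),
      = kg·m²·s⁻³.
  Gy = J/kg (absorbed dose = energy per mass),
      = m²·s⁻².
  So Gy² = m⁴·s⁻⁴.
  C = A·s = s·A (charge = current × time).
  So C⁻¹ = s⁻¹·A⁻¹.
  J = N·m (work = force × distance),
      = kg·m²·s⁻².
  So J⁻² = kg⁻²·m⁻⁴·s⁴.
  H = Wb/A (inductance = flux per current),
      = kg·m²·s⁻²·A⁻².
  Combining: W·Gy²·kg·C⁻¹·s·J⁻²·H·cd⁻¹ = (kg·m²·s⁻³) · (m⁴·s⁻⁴) · kg · (s⁻¹·A⁻¹) · s · (kg⁻²·m⁻⁴·s⁴) · (kg·m²·s⁻²·A⁻²) · cd⁻¹ = kg·m⁴·s⁻⁵·A⁻³·cd⁻¹.
Left is kg·m⁴·s⁻⁴·A⁻²·cd⁻¹; right is kg·m⁴·s⁻⁵·A⁻³·cd⁻¹ — different.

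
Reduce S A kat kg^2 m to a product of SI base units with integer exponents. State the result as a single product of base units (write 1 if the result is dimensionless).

S = kg⁻¹·m⁻²·s³·A².
kat = s⁻¹·mol.
Combining: S·A·kat·kg²·m = (kg⁻¹·m⁻²·s³·A²) · A · (s⁻¹·mol) · kg² · m = kg·m⁻¹·s²·A³·mol.

kg·m⁻¹·s²·A³·mol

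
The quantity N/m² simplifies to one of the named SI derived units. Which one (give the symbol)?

N = kg·m·s⁻².
Combining: m⁻²·N = m⁻² · (kg·m·s⁻²) = kg·m⁻¹·s⁻².
kg·m⁻¹·s⁻² is the base-SI form of the pascal.

Pa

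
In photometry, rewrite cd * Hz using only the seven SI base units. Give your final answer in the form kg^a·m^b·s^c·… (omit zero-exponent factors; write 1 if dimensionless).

s⁻¹·cd

Hz = 1/s = s⁻¹ (frequency is cycles per second).
Combining: cd·Hz = cd · s⁻¹ = s⁻¹·cd.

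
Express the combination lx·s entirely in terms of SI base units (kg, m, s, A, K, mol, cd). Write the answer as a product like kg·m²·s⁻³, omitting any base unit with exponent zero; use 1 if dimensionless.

m⁻²·s·cd

lx = lm/m² (illuminance = luminous flux per area),
    = m⁻²·cd.
Combining: lx·s = (m⁻²·cd) · s = m⁻²·s·cd.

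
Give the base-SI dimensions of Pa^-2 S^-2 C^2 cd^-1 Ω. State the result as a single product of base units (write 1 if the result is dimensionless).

Pa = N/m² (pressure = force per area),
    = kg·m⁻¹·s⁻².
So Pa⁻² = kg⁻²·m²·s⁴.
S = 1/Ω (conductance is reciprocal resistance),
    = kg⁻¹·m⁻²·s³·A².
So S⁻² = kg²·m⁴·s⁻⁶·A⁻⁴.
C = A·s = s·A (charge = current × time).
So C² = s²·A².
Ω = V/A (resistance = voltage per current),
    = kg·m²·s⁻³·A⁻².
Combining: Pa⁻²·S⁻²·C²·cd⁻¹·Ω = (kg⁻²·m²·s⁴) · (kg²·m⁴·s⁻⁶·A⁻⁴) · (s²·A²) · cd⁻¹ · (kg·m²·s⁻³·A⁻²) = kg·m⁸·s⁻³·A⁻⁴·cd⁻¹.

kg·m⁸·s⁻³·A⁻⁴·cd⁻¹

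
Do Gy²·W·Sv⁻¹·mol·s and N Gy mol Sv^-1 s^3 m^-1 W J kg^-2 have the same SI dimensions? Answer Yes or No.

Yes

Left side:
  Gy = m²·s⁻².
  So Gy² = m⁴·s⁻⁴.
  W = kg·m²·s⁻³.
  Sv = m²·s⁻².
  So Sv⁻¹ = m⁻²·s².
  Combining: Gy²·W·Sv⁻¹·mol·s = (m⁴·s⁻⁴) · (kg·m²·s⁻³) · (m⁻²·s²) · mol · s = kg·m⁴·s⁻⁴·mol.
Right side:
  N = kg·m/s² = kg·m·s⁻² (force = mass × acceleration).
  Gy = J/kg (absorbed dose = energy per mass),
      = m²·s⁻².
  Sv = J/kg (equivalent dose = energy per mass),
      = m²·s⁻².
  So Sv⁻¹ = m⁻²·s².
  W = J/s (power = energy per time),
      = kg·m²·s⁻³.
  J = N·m (work = force × distance),
      = kg·m²·s⁻².
  Combining: N·Gy·mol·Sv⁻¹·s³·m⁻¹·W·J·kg⁻² = (kg·m·s⁻²) · (m²·s⁻²) · mol · (m⁻²·s²) · s³ · m⁻¹ · (kg·m²·s⁻³) · (kg·m²·s⁻²) · kg⁻² = kg·m⁴·s⁻⁴·mol.
Both reduce to kg·m⁴·s⁻⁴·mol.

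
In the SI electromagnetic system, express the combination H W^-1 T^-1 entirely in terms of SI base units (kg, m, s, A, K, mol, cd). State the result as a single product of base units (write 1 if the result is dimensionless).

kg⁻¹·s³·A⁻¹

H = kg·m²·s⁻²·A⁻².
W = kg·m²·s⁻³.
So W⁻¹ = kg⁻¹·m⁻²·s³.
T = kg·s⁻²·A⁻¹.
So T⁻¹ = kg⁻¹·s²·A.
Combining: H·W⁻¹·T⁻¹ = (kg·m²·s⁻²·A⁻²) · (kg⁻¹·m⁻²·s³) · (kg⁻¹·s²·A) = kg⁻¹·s³·A⁻¹.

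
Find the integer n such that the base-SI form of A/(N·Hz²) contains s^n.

4

N = kg·m/s² = kg·m·s⁻² (force = mass × acceleration).
So N⁻¹ = kg⁻¹·m⁻¹·s².
Hz = 1/s = s⁻¹ (frequency is cycles per second).
So Hz⁻² = s².
Combining: N⁻¹·A·Hz⁻² = (kg⁻¹·m⁻¹·s²) · A · s² = kg⁻¹·m⁻¹·s⁴·A.
The exponent of s is 4.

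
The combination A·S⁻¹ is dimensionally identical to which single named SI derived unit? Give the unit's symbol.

S = 1/Ω (conductance is reciprocal resistance),
    = kg⁻¹·m⁻²·s³·A².
So S⁻¹ = kg·m²·s⁻³·A⁻².
Combining: A·S⁻¹ = A · (kg·m²·s⁻³·A⁻²) = kg·m²·s⁻³·A⁻¹.
kg·m²·s⁻³·A⁻¹ is the base-SI form of the volt.

V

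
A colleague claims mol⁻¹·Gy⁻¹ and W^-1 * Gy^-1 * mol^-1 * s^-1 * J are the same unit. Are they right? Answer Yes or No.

Left side:
  Gy = J/kg (absorbed dose = energy per mass),
      = m²·s⁻².
  So Gy⁻¹ = m⁻²·s².
  Combining: mol⁻¹·Gy⁻¹ = mol⁻¹ · (m⁻²·s²) = m⁻²·s²·mol⁻¹.
Right side:
  W = J/s (power = energy per time),
      = kg·m²·s⁻³.
  So W⁻¹ = kg⁻¹·m⁻²·s³.
  Gy = J/kg (absorbed dose = energy per mass),
      = m²·s⁻².
  So Gy⁻¹ = m⁻²·s².
  J = N·m (work = force × distance),
      = kg·m²·s⁻².
  Combining: W⁻¹·Gy⁻¹·mol⁻¹·s⁻¹·J = (kg⁻¹·m⁻²·s³) · (m⁻²·s²) · mol⁻¹ · s⁻¹ · (kg·m²·s⁻²) = m⁻²·s²·mol⁻¹.
Both reduce to m⁻²·s²·mol⁻¹.

Yes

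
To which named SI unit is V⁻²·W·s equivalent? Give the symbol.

V = W/A (potential = power per current),
    = kg·m²·s⁻³·A⁻¹.
So V⁻² = kg⁻²·m⁻⁴·s⁶·A².
W = J/s (power = energy per time),
    = kg·m²·s⁻³.
Combining: V⁻²·W·s = (kg⁻²·m⁻⁴·s⁶·A²) · (kg·m²·s⁻³) · s = kg⁻¹·m⁻²·s⁴·A².
kg⁻¹·m⁻²·s⁴·A² is the base-SI form of the farad.

F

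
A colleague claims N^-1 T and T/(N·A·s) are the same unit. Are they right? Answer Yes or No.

No

Left side:
  N = kg·m/s² = kg·m·s⁻² (force = mass × acceleration).
  So N⁻¹ = kg⁻¹·m⁻¹·s².
  T = Wb/m² (flux density = flux per area),
      = kg·s⁻²·A⁻¹.
  Combining: N⁻¹·T = (kg⁻¹·m⁻¹·s²) · (kg·s⁻²·A⁻¹) = m⁻¹·A⁻¹.
Right side:
  N = kg·m/s² = kg·m·s⁻² (force = mass × acceleration).
  So N⁻¹ = kg⁻¹·m⁻¹·s².
  T = Wb/m² (flux density = flux per area),
      = kg·s⁻²·A⁻¹.
  Combining: N⁻¹·A⁻¹·T·s⁻¹ = (kg⁻¹·m⁻¹·s²) · A⁻¹ · (kg·s⁻²·A⁻¹) · s⁻¹ = m⁻¹·s⁻¹·A⁻².
Left is m⁻¹·A⁻¹; right is m⁻¹·s⁻¹·A⁻² — different.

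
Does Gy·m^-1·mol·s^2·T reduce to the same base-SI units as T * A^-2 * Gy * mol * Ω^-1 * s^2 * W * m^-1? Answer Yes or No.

Left side:
  Gy = m²·s⁻².
  T = kg·s⁻²·A⁻¹.
  Combining: Gy·m⁻¹·mol·s²·T = (m²·s⁻²) · m⁻¹ · mol · s² · (kg·s⁻²·A⁻¹) = kg·m·s⁻²·A⁻¹·mol.
Right side:
  T = Wb/m² (flux density = flux per area),
      = kg·s⁻²·A⁻¹.
  Gy = J/kg (absorbed dose = energy per mass),
      = m²·s⁻².
  Ω = V/A (resistance = voltage per current),
      = kg·m²·s⁻³·A⁻².
  So Ω⁻¹ = kg⁻¹·m⁻²·s³·A².
  W = J/s (power = energy per time),
      = kg·m²·s⁻³.
  Combining: T·A⁻²·Gy·mol·Ω⁻¹·s²·W·m⁻¹ = (kg·s⁻²·A⁻¹) · A⁻² · (m²·s⁻²) · mol · (kg⁻¹·m⁻²·s³·A²) · s² · (kg·m²·s⁻³) · m⁻¹ = kg·m·s⁻²·A⁻¹·mol.
Both reduce to kg·m·s⁻²·A⁻¹·mol.

Yes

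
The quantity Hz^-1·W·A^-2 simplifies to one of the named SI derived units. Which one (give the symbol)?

Hz = 1/s = s⁻¹ (frequency is cycles per second).
So Hz⁻¹ = s.
W = J/s (power = energy per time),
    = kg·m²·s⁻³.
Combining: Hz⁻¹·W·A⁻² = s · (kg·m²·s⁻³) · A⁻² = kg·m²·s⁻²·A⁻².
kg·m²·s⁻²·A⁻² is the base-SI form of the henry.

H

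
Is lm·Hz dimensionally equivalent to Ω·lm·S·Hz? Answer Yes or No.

Yes

Left side:
  lm = cd·sr = cd (luminous flux; sr is dimensionless).
  Hz = 1/s = s⁻¹ (frequency is cycles per second).
  Combining: lm·Hz = cd · s⁻¹ = s⁻¹·cd.
Right side:
  Ω = V/A (resistance = voltage per current),
      = kg·m²·s⁻³·A⁻².
  lm = cd·sr = cd (luminous flux; sr is dimensionless).
  S = 1/Ω (conductance is reciprocal resistance),
      = kg⁻¹·m⁻²·s³·A².
  Hz = 1/s = s⁻¹ (frequency is cycles per second).
  Combining: Ω·lm·S·Hz = (kg·m²·s⁻³·A⁻²) · cd · (kg⁻¹·m⁻²·s³·A²) · s⁻¹ = s⁻¹·cd.
Both reduce to s⁻¹·cd.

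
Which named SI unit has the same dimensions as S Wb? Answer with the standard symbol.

C

S = kg⁻¹·m⁻²·s³·A².
Wb = kg·m²·s⁻²·A⁻¹.
Combining: S·Wb = (kg⁻¹·m⁻²·s³·A²) · (kg·m²·s⁻²·A⁻¹) = s·A.
s·A is the base-SI form of the coulomb.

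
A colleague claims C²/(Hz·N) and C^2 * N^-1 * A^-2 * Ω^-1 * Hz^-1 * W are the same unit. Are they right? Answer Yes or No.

Left side:
  Hz = s⁻¹.
  So Hz⁻¹ = s.
  C = s·A.
  So C² = s²·A².
  N = kg·m·s⁻².
  So N⁻¹ = kg⁻¹·m⁻¹·s².
  Combining: Hz⁻¹·C²·N⁻¹ = s · (s²·A²) · (kg⁻¹·m⁻¹·s²) = kg⁻¹·m⁻¹·s⁵·A².
Right side:
  C = s·A.
  So C² = s²·A².
  N = kg·m·s⁻².
  So N⁻¹ = kg⁻¹·m⁻¹·s².
  Ω = kg·m²·s⁻³·A⁻².
  So Ω⁻¹ = kg⁻¹·m⁻²·s³·A².
  Hz = s⁻¹.
  So Hz⁻¹ = s.
  W = kg·m²·s⁻³.
  Combining: C²·N⁻¹·A⁻²·Ω⁻¹·Hz⁻¹·W = (s²·A²) · (kg⁻¹·m⁻¹·s²) · A⁻² · (kg⁻¹·m⁻²·s³·A²) · s · (kg·m²·s⁻³) = kg⁻¹·m⁻¹·s⁵·A².
Both reduce to kg⁻¹·m⁻¹·s⁵·A².

Yes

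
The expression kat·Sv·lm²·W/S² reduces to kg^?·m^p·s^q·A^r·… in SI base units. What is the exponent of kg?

3

S = kg⁻¹·m⁻²·s³·A².
So S⁻² = kg²·m⁴·s⁻⁶·A⁻⁴.
kat = s⁻¹·mol.
Sv = m²·s⁻².
lm = cd.
So lm² = cd².
W = kg·m²·s⁻³.
Combining: S⁻²·kat·Sv·lm²·W = (kg²·m⁴·s⁻⁶·A⁻⁴) · (s⁻¹·mol) · (m²·s⁻²) · cd² · (kg·m²·s⁻³) = kg³·m⁸·s⁻¹²·A⁻⁴·mol·cd².
The exponent of kg is 3.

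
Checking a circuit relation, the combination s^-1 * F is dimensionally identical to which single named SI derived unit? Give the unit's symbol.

S

F = C/V (capacitance = charge per voltage),
    = A·s/(kg·m²·s⁻³·A⁻¹) (substituting C and V),
    = kg⁻¹·m⁻²·s⁴·A².
Combining: s⁻¹·F = s⁻¹ · (kg⁻¹·m⁻²·s⁴·A²) = kg⁻¹·m⁻²·s³·A².
kg⁻¹·m⁻²·s³·A² is the base-SI form of the siemens.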